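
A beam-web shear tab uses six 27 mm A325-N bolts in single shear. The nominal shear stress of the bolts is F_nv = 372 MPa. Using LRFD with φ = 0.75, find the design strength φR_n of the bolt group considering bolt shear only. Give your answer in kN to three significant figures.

A_b = π × 27² / 4 = 572.6 mm².
R_n = F_nv · A_b · n · n_s = 372 × 572.6 × 6 × 1 / 1000 = 1278 kN.
Design strength φR_n = 0.75 × 1278 = 958 kN.

958 kN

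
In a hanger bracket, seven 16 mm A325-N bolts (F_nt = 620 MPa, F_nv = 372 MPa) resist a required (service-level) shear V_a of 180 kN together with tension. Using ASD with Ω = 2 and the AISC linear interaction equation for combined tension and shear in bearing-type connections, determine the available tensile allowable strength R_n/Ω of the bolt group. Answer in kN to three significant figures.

267 kN

A_b = π·16²/4 = 201.1 mm²; f_rv = 180 × 1000 / (7 × 201.1) = 127.9 MPa.
F'_nt = 1.3 F_nt − (Ω F_nt / F_nv) f_rv = 1.3·620 − (2·620/372)·127.9 = 379.7 MPa, capped at F_nt → F'_nt = 379.7 MPa.
R_n = F'_nt · A_b · n = 379.7 × 201.1 × 7 / 1000 = 534.4 kN.
Allowable strength R_n/Ω = 534.4 / 2 = 267 kN.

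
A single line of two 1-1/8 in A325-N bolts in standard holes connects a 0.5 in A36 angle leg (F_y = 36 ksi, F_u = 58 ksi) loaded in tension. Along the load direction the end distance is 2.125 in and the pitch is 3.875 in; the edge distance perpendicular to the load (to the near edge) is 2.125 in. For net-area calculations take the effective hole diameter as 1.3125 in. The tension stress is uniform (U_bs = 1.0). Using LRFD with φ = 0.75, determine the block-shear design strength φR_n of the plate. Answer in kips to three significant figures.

Shear plane L_v = 2.125 + 1·3.875 = 6 in; A_gv = 6 × 0.5 = 3 in².
A_nv = (6 − 1.5·1.3125) × 0.5 = 2.016 in².
A_nt = (2.125 − 0.5·1.3125) × 0.5 = 0.7344 in².
0.6 F_u A_nv = 70.14 kips; 0.6 F_y A_gv = 64.8 kips → shear yielding governs the shear term.
R_n = 64.8 + 1.0 × 58 × 0.7344 = 107.4 kips.
Design strength φR_n = 0.75 × 107.4 = 80.5 kips.

80.5 kips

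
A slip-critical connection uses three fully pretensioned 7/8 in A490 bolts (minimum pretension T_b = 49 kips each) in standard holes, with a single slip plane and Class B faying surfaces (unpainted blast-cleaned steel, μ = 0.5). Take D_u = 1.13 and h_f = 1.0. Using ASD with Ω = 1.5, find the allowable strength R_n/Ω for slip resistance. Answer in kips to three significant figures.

55.4 kips

R_n = μ · D_u · h_f · T_b · n_s · n_b = 0.5 × 1.13 × 1.0 × 49 × 1 × 3 = 83.05 kips.
Allowable strength R_n/Ω = 83.05 / 1.5 = 55.4 kips.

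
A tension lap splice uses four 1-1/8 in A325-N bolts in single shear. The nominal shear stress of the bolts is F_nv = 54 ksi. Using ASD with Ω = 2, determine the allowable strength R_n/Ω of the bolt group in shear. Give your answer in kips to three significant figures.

107 kips

A_b = π × 1.125² / 4 = 0.994 in².
R_n = F_nv · A_b · n · n_s = 54 × 0.994 × 4 × 1 = 214.7 kips.
Allowable strength R_n/Ω = 214.7 / 2 = 107 kips.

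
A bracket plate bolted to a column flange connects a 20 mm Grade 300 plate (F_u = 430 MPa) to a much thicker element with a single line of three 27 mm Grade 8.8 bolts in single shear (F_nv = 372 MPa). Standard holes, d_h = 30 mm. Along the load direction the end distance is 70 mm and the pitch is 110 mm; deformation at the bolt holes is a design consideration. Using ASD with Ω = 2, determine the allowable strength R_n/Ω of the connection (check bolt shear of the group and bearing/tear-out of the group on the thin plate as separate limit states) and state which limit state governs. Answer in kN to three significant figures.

319 kN (bolt shear governs)

Bolt shear: A_b = π·27²/4 = 572.6 mm²; R_n = 372 × 572.6 × 3 × 1 / 1000 = 639 kN → 639 / 2 = 319 kN.
Bearing (1.2 l_c t F_u ≤ 2.4 d t F_u): upper limit = 2.4·27·20·430 / 1000 = 557.3 kN.
  Edge l_c = 70 − 30/2 = 55 → r_n = 557.3 kN; interior l_c = 110 − 30 = 80 → r_n = 557.3 kN.
  R_n,bearing = 1·557.3 + 2·557.3 = 1672 kN → 1672 / 2 = 836 kN.
Bolt shear governs: 319 kN.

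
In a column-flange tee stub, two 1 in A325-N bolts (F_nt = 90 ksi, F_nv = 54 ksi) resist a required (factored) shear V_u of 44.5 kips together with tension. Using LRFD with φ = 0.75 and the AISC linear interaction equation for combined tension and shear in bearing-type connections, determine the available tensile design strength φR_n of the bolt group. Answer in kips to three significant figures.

A_b = π·1²/4 = 0.7854 in²; f_rv = 44.5 / (2 × 0.7854) = 28.33 ksi.
F'_nt = 1.3 F_nt − (F_nt / φF_nv) f_rv = 1.3·90 − (90/(0.75·54))·28.33 = 54.05 ksi, capped at F_nt → F'_nt = 54.05 ksi.
R_n = F'_nt · A_b · n = 54.05 × 0.7854 × 2 = 84.89 kips.
Design strength φR_n = 0.75 × 84.89 = 63.7 kips.

63.7 kips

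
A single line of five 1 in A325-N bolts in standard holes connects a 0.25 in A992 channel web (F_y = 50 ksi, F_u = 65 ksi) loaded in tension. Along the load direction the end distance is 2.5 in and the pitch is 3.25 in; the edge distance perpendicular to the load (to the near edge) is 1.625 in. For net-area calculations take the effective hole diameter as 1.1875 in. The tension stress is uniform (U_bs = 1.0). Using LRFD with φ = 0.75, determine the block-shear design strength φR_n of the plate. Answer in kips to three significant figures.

86.8 kips

Shear plane L_v = 2.5 + 4·3.25 = 15.5 in; A_gv = 15.5 × 0.25 = 3.875 in².
A_nv = (15.5 − 4.5·1.1875) × 0.25 = 2.539 in².
A_nt = (1.625 − 0.5·1.1875) × 0.25 = 0.2578 in².
0.6 F_u A_nv = 99.02 kips; 0.6 F_y A_gv = 116.2 kips → shear rupture governs the shear term.
R_n = 99.02 + 1.0 × 65 × 0.2578 = 115.8 kips.
Design strength φR_n = 0.75 × 115.8 = 86.8 kips.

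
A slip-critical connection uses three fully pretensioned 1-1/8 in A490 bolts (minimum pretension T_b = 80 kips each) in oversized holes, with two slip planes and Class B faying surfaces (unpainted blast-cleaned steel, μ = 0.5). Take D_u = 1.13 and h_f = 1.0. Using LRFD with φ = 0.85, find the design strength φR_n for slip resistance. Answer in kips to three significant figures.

R_n = μ · D_u · h_f · T_b · n_s · n_b = 0.5 × 1.13 × 1.0 × 80 × 2 × 3 = 271.2 kips.
Design strength φR_n = 0.85 × 271.2 = 231 kips.

231 kips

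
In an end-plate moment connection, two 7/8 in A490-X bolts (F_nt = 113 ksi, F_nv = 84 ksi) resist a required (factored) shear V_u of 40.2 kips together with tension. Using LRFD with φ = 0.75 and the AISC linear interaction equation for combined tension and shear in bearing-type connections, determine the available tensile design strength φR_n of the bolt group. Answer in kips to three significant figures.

78.4 kips

A_b = π·0.875²/4 = 0.6013 in²; f_rv = 40.2 / (2 × 0.6013) = 33.43 ksi.
F'_nt = 1.3 F_nt − (F_nt / φF_nv) f_rv = 1.3·113 − (113/(0.75·84))·33.43 = 86.94 ksi, capped at F_nt → F'_nt = 86.94 ksi.
R_n = F'_nt · A_b · n = 86.94 × 0.6013 × 2 = 104.6 kips.
Design strength φR_n = 0.75 × 104.6 = 78.4 kips.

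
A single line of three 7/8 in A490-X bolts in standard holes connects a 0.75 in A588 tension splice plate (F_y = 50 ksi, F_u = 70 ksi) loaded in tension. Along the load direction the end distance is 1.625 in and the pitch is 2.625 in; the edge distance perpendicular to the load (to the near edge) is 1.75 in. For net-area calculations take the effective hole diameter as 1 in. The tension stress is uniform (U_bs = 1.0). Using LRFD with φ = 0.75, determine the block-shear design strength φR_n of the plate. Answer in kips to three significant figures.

153 kips

Shear plane L_v = 1.625 + 2·2.625 = 6.875 in; A_gv = 6.875 × 0.75 = 5.156 in².
A_nv = (6.875 − 2.5·1) × 0.75 = 3.281 in².
A_nt = (1.75 − 0.5·1) × 0.75 = 0.9375 in².
0.6 F_u A_nv = 137.8 kips; 0.6 F_y A_gv = 154.7 kips → shear rupture governs the shear term.
R_n = 137.8 + 1.0 × 70 × 0.9375 = 203.4 kips.
Design strength φR_n = 0.75 × 203.4 = 153 kips.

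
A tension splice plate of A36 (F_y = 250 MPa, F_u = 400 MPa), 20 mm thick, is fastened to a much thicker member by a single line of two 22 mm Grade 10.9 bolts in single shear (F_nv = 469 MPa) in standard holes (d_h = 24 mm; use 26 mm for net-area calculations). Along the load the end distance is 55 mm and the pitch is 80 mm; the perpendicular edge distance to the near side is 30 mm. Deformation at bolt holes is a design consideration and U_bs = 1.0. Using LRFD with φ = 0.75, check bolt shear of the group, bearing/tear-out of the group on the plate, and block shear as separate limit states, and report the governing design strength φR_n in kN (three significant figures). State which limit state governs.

Bolt shear: A_b = π·22²/4 = 380.1 mm²; R_n = 469 × 380.1 × 2 × 1 / 1000 = 356.6 kN → 0.75 × 356.6 = 267 kN.
Bearing: edge l_c = 43, r_n = 412.8 kN; interior l_c = 56, r_n = 422.4 kN; R_n = 412.8 + 1·422.4 = 835.2 kN → 626 kN.
Block shear: A_gv = 2700, A_nv = 1920, A_nt = 340 mm²; R_n = min(0.6F_uA_nv, 0.6F_yA_gv) + U_bs·F_u·A_nt = 541 kN → 406 kN.
Bolt shear governs: 267 kN.

267 kN (bolt shear governs)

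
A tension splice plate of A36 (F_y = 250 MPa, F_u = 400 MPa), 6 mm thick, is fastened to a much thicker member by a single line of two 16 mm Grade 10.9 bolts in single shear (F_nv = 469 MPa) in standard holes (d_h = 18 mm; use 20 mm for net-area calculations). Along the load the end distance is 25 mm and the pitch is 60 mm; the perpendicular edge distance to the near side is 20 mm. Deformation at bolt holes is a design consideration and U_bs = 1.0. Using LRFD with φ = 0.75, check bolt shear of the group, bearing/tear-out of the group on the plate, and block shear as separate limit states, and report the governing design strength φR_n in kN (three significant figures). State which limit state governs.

Bolt shear: A_b = π·16²/4 = 201.1 mm²; R_n = 469 × 201.1 × 2 × 1 / 1000 = 188.6 kN → 0.75 × 188.6 = 141 kN.
Bearing: edge l_c = 16, r_n = 46.08 kN; interior l_c = 42, r_n = 92.16 kN; R_n = 46.08 + 1·92.16 = 138.2 kN → 104 kN.
Block shear: A_gv = 510, A_nv = 330, A_nt = 60 mm²; R_n = min(0.6F_uA_nv, 0.6F_yA_gv) + U_bs·F_u·A_nt = 100.5 kN → 75.4 kN.
Block shear governs: 75.4 kN.

75.4 kN (block shear governs)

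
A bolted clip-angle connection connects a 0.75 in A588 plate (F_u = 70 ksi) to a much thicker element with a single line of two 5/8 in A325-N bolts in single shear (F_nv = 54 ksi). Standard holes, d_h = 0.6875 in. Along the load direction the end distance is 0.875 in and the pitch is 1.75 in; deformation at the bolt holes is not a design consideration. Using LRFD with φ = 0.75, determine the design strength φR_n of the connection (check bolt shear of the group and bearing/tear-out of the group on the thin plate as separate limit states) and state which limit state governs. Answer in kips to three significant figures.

24.9 kips (bolt shear governs)

Bolt shear: A_b = π·0.625²/4 = 0.3068 in²; R_n = 54 × 0.3068 × 2 × 1 = 33.13 kips → 0.75 × 33.13 = 24.9 kips.
Bearing (1.5 l_c t F_u ≤ 3.0 d t F_u): upper limit = 3.0·0.625·0.75·70 = 98.44 kips.
  Edge l_c = 0.875 − 0.6875/2 = 0.5312 → r_n = 41.84 kips; interior l_c = 1.75 − 0.6875 = 1.062 → r_n = 83.67 kips.
  R_n,bearing = 1·41.84 + 1·83.67 = 125.5 kips → 0.75 × 125.5 = 94.1 kips.
Bolt shear governs: 24.9 kips.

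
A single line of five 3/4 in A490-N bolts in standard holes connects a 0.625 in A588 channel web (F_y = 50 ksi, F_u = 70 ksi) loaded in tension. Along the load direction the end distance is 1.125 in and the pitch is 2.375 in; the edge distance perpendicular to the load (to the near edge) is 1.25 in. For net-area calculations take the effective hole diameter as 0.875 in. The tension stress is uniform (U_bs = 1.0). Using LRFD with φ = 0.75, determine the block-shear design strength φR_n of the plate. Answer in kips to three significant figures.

158 kips

Shear plane L_v = 1.125 + 4·2.375 = 10.62 in; A_gv = 10.62 × 0.625 = 6.641 in².
A_nv = (10.62 − 4.5·0.875) × 0.625 = 4.18 in².
A_nt = (1.25 − 0.5·0.875) × 0.625 = 0.5078 in².
0.6 F_u A_nv = 175.5 kips; 0.6 F_y A_gv = 199.2 kips → shear rupture governs the shear term.
R_n = 175.5 + 1.0 × 70 × 0.5078 = 211.1 kips.
Design strength φR_n = 0.75 × 211.1 = 158 kips.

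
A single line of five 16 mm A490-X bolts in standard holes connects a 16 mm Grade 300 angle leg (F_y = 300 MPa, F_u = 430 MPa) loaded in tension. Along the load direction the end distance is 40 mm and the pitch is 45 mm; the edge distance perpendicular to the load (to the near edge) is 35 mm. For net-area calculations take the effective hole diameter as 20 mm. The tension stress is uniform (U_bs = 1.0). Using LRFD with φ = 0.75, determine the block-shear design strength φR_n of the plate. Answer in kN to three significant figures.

531 kN

Shear plane L_v = 40 + 4·45 = 220 mm; A_gv = 220 × 16 = 3520 mm².
A_nv = (220 − 4.5·20) × 16 = 2080 mm².
A_nt = (35 − 0.5·20) × 16 = 400 mm².
0.6 F_u A_nv = 536.6 kN; 0.6 F_y A_gv = 633.6 kN → shear rupture governs the shear term.
R_n = 536.6 + 1.0 × 430 × 400 / 1000 = 708.6 kN.
Design strength φR_n = 0.75 × 708.6 = 531 kN.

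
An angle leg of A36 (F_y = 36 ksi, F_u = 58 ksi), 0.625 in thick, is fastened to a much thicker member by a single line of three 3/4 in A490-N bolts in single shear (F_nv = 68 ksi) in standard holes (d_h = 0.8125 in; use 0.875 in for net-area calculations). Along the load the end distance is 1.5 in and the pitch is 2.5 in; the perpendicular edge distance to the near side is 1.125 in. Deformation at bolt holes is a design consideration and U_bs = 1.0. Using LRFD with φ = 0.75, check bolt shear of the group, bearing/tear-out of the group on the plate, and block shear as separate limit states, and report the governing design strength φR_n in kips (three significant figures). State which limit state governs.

Bolt shear: A_b = π·0.75²/4 = 0.4418 in²; R_n = 68 × 0.4418 × 3 × 1 = 90.12 kips → 0.75 × 90.12 = 67.6 kips.
Bearing: edge l_c = 1.094, r_n = 47.58 kips; interior l_c = 1.688, r_n = 65.25 kips; R_n = 47.58 + 2·65.25 = 178.1 kips → 134 kips.
Block shear: A_gv = 4.062, A_nv = 2.695, A_nt = 0.4297 in²; R_n = min(0.6F_uA_nv, 0.6F_yA_gv) + U_bs·F_u·A_nt = 112.7 kips → 84.5 kips.
Bolt shear governs: 67.6 kips.

67.6 kips (bolt shear governs)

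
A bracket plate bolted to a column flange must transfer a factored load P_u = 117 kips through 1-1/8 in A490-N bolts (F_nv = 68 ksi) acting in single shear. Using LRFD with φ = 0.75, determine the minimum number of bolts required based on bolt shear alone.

A_b = π·1.125²/4 = 0.994 in².
Per-bolt design strength φR_n = 0.75 × 68 × 0.994 × 1 = 50.69 kips.
n ≥ 117 / 50.69 = 2.308 → use 3 bolts.

3 bolts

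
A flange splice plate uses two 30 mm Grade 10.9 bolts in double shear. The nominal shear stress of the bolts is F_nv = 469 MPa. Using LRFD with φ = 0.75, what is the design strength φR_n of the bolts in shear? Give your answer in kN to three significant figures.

995 kN

A_b = π × 30² / 4 = 706.9 mm².
R_n = F_nv · A_b · n · n_s = 469 × 706.9 × 2 × 2 / 1000 = 1326 kN.
Design strength φR_n = 0.75 × 1326 = 995 kN.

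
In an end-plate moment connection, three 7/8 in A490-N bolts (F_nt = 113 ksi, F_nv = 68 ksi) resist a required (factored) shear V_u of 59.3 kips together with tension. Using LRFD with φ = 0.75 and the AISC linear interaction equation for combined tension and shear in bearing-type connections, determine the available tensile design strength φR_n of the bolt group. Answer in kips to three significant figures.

100 kips

A_b = π·0.875²/4 = 0.6013 in²; f_rv = 59.3 / (3 × 0.6013) = 32.87 ksi.
F'_nt = 1.3 F_nt − (F_nt / φF_nv) f_rv = 1.3·113 − (113/(0.75·68))·32.87 = 74.07 ksi, capped at F_nt → F'_nt = 74.07 ksi.
R_n = F'_nt · A_b · n = 74.07 × 0.6013 × 3 = 133.6 kips.
Design strength φR_n = 0.75 × 133.6 = 100 kips.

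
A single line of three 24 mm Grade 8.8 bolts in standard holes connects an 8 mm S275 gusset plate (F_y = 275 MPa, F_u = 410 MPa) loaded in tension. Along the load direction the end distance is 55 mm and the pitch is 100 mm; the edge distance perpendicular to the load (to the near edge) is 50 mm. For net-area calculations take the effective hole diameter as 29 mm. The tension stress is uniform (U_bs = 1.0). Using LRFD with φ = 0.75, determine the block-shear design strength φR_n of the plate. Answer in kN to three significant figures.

Shear plane L_v = 55 + 2·100 = 255 mm; A_gv = 255 × 8 = 2040 mm².
A_nv = (255 − 2.5·29) × 8 = 1460 mm².
A_nt = (50 − 0.5·29) × 8 = 284 mm².
0.6 F_u A_nv = 359.2 kN; 0.6 F_y A_gv = 336.6 kN → shear yielding governs the shear term.
R_n = 336.6 + 1.0 × 410 × 284 / 1000 = 453 kN.
Design strength φR_n = 0.75 × 453 = 340 kN.

340 kN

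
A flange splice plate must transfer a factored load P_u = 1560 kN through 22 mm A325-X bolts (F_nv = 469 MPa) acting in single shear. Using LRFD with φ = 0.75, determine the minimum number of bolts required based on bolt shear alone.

12 bolts

A_b = π·22²/4 = 380.1 mm².
Per-bolt design strength φR_n = 0.75 × 469 × 380.1 × 1 / 1000 = 133.7 kN.
n ≥ 1560 / 133.7 = 11.67 → use 12 bolts.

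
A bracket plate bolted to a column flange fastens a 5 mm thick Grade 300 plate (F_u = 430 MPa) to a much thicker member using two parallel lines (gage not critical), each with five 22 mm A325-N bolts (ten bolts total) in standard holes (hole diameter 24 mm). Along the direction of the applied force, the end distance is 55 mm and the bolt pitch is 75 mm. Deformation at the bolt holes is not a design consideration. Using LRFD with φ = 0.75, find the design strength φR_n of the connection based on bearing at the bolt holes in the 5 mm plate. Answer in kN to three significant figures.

1060 kN

Per bolt r_n = 1.5 l_c t F_u ≤ 3.0 d t F_u; upper limit = 3.0 × 22 × 5 × 430 / 1000 = 141.9 kN.
Edge bolt: l_c = 55 − 24/2 = 43 mm → 1.5 × 43 × 5 × 430 / 1000 = 138.7 → r_n = 138.7 kN.
Interior bolts: l_c = 75 − 24 = 51 mm → 1.5 × 51 × 5 × 430 / 1000 = 164.5 → r_n = 141.9 kN.
R_n = 2 × 138.7 + 8 × 141.9 = 1413 kN.
Design strength φR_n = 0.75 × 1413 = 1060 kN.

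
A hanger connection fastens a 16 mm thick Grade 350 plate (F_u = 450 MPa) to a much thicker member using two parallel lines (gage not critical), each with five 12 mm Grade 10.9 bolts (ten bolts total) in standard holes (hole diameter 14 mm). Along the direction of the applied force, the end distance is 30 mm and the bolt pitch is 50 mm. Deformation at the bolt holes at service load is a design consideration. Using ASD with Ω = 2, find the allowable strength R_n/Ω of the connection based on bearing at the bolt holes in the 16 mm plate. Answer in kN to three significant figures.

Per bolt r_n = 1.2 l_c t F_u ≤ 2.4 d t F_u; upper limit = 2.4 × 12 × 16 × 450 / 1000 = 207.4 kN.
Edge bolt: l_c = 30 − 14/2 = 23 mm → 1.2 × 23 × 16 × 450 / 1000 = 198.7 → r_n = 198.7 kN.
Interior bolts: l_c = 50 − 14 = 36 mm → 1.2 × 36 × 16 × 450 / 1000 = 311 → r_n = 207.4 kN.
R_n = 2 × 198.7 + 8 × 207.4 = 2056 kN.
Allowable strength R_n/Ω = 2056 / 2 = 1030 kN.

1030 kN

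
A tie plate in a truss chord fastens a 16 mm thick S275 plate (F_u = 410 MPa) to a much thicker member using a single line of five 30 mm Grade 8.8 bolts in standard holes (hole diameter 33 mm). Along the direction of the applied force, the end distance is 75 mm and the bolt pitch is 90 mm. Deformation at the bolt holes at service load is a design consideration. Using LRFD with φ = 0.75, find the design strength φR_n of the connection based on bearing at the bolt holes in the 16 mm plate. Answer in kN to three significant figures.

1690 kN

Per bolt r_n = 1.2 l_c t F_u ≤ 2.4 d t F_u; upper limit = 2.4 × 30 × 16 × 410 / 1000 = 472.3 kN.
Edge bolt: l_c = 75 − 33/2 = 58.5 mm → 1.2 × 58.5 × 16 × 410 / 1000 = 460.5 → r_n = 460.5 kN.
Interior bolts: l_c = 90 − 33 = 57 mm → 1.2 × 57 × 16 × 410 / 1000 = 448.7 → r_n = 448.7 kN.
R_n = 1 × 460.5 + 4 × 448.7 = 2255 kN.
Design strength φR_n = 0.75 × 2255 = 1690 kN.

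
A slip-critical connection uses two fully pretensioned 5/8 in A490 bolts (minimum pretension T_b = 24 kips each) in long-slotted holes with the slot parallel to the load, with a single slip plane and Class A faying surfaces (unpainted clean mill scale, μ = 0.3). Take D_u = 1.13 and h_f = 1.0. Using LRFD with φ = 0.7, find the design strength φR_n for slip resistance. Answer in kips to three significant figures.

R_n = μ · D_u · h_f · T_b · n_s · n_b = 0.3 × 1.13 × 1.0 × 24 × 1 × 2 = 16.27 kips.
Design strength φR_n = 0.7 × 16.27 = 11.4 kips.

11.4 kips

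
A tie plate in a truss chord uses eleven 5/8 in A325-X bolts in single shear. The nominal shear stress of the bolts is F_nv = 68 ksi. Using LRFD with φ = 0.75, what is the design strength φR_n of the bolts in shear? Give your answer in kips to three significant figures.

A_b = π × 0.625² / 4 = 0.3068 in².
R_n = F_nv · A_b · n · n_s = 68 × 0.3068 × 11 × 1 = 229.5 kips.
Design strength φR_n = 0.75 × 229.5 = 172 kips.

172 kips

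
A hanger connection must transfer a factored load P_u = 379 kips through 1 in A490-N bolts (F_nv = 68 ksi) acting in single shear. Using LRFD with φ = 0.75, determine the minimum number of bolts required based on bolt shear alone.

A_b = π·1²/4 = 0.7854 in².
Per-bolt design strength φR_n = 0.75 × 68 × 0.7854 × 1 = 40.06 kips.
n ≥ 379 / 40.06 = 9.462 → use 10 bolts.

10 bolts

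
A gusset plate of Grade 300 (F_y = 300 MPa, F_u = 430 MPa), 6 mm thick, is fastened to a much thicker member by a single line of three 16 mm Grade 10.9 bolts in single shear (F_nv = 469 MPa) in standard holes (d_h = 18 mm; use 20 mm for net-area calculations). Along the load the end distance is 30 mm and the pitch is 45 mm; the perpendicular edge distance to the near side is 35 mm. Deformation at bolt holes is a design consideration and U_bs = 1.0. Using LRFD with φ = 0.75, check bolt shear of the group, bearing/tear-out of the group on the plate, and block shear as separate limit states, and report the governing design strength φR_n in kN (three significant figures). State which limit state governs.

Bolt shear: A_b = π·16²/4 = 201.1 mm²; R_n = 469 × 201.1 × 3 × 1 / 1000 = 282.9 kN → 0.75 × 282.9 = 212 kN.
Bearing: edge l_c = 21, r_n = 65.02 kN; interior l_c = 27, r_n = 83.59 kN; R_n = 65.02 + 2·83.59 = 232.2 kN → 174 kN.
Block shear: A_gv = 720, A_nv = 420, A_nt = 150 mm²; R_n = min(0.6F_uA_nv, 0.6F_yA_gv) + U_bs·F_u·A_nt = 172.9 kN → 130 kN.
Block shear governs: 130 kN.

130 kN (block shear governs)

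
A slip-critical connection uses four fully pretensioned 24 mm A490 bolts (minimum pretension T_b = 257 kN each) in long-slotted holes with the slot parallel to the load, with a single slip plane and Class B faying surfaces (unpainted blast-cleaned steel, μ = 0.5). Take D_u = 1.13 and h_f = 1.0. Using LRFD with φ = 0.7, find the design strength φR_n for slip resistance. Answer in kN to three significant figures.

R_n = μ · D_u · h_f · T_b · n_s · n_b = 0.5 × 1.13 × 1.0 × 257 × 1 × 4 = 580.8 kN.
Design strength φR_n = 0.7 × 580.8 = 407 kN.

407 kN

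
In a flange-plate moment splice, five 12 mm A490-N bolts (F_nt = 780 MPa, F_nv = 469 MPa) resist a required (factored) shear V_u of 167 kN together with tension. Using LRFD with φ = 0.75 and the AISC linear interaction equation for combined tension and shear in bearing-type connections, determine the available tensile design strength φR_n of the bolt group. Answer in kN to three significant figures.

152 kN

A_b = π·12²/4 = 113.1 mm²; f_rv = 167 × 1000 / (5 × 113.1) = 295.3 MPa.
F'_nt = 1.3 F_nt − (F_nt / φF_nv) f_rv = 1.3·780 − (780/(0.75·469))·295.3 = 359.1 MPa, capped at F_nt → F'_nt = 359.1 MPa.
R_n = F'_nt · A_b · n = 359.1 × 113.1 × 5 / 1000 = 203.1 kN.
Design strength φR_n = 0.75 × 203.1 = 152 kN.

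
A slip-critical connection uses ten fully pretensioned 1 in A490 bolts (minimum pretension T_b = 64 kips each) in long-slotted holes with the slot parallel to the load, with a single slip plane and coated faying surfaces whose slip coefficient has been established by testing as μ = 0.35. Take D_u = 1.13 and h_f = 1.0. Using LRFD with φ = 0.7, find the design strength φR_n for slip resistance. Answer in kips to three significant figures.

177 kips

R_n = μ · D_u · h_f · T_b · n_s · n_b = 0.35 × 1.13 × 1.0 × 64 × 1 × 10 = 253.1 kips.
Design strength φR_n = 0.7 × 253.1 = 177 kips.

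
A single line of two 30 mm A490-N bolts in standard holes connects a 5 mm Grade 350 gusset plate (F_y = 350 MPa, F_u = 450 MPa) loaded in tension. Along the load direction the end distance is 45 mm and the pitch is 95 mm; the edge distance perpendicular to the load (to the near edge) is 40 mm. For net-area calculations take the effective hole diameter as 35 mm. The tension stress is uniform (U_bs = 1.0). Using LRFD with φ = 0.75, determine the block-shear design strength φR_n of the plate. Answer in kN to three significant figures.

127 kN

Shear plane L_v = 45 + 1·95 = 140 mm; A_gv = 140 × 5 = 700 mm².
A_nv = (140 − 1.5·35) × 5 = 437.5 mm².
A_nt = (40 − 0.5·35) × 5 = 112.5 mm².
0.6 F_u A_nv = 118.1 kN; 0.6 F_y A_gv = 147 kN → shear rupture governs the shear term.
R_n = 118.1 + 1.0 × 450 × 112.5 / 1000 = 168.8 kN.
Design strength φR_n = 0.75 × 168.8 = 127 kN.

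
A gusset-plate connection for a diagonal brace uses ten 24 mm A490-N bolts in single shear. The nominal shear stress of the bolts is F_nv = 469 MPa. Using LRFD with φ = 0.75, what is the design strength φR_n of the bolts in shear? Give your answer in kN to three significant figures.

A_b = π × 24² / 4 = 452.4 mm².
R_n = F_nv · A_b · n · n_s = 469 × 452.4 × 10 × 1 / 1000 = 2122 kN.
Design strength φR_n = 0.75 × 2122 = 1590 kN.

1590 kN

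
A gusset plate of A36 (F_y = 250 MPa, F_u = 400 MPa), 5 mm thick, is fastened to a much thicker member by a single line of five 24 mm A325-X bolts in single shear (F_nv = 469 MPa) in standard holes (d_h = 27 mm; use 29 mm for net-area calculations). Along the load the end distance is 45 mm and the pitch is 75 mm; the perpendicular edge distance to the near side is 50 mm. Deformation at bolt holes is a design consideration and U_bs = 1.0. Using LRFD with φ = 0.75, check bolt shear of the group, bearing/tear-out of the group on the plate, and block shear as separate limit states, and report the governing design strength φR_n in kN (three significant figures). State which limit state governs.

Bolt shear: A_b = π·24²/4 = 452.4 mm²; R_n = 469 × 452.4 × 5 × 1 / 1000 = 1061 kN → 0.75 × 1061 = 796 kN.
Bearing: edge l_c = 31.5, r_n = 75.6 kN; interior l_c = 48, r_n = 115.2 kN; R_n = 75.6 + 4·115.2 = 536.4 kN → 402 kN.
Block shear: A_gv = 1725, A_nv = 1072, A_nt = 177.5 mm²; R_n = min(0.6F_uA_nv, 0.6F_yA_gv) + U_bs·F_u·A_nt = 328.4 kN → 246 kN.
Block shear governs: 246 kN.

246 kN (block shear governs)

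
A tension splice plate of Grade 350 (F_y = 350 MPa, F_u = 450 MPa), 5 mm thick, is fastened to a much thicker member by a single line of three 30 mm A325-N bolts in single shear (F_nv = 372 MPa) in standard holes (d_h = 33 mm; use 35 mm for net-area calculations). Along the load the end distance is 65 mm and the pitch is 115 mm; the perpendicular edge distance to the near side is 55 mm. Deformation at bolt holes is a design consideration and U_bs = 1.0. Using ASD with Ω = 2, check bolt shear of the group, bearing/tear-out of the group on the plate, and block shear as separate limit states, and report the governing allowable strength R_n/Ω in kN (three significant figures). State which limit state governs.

182 kN (block shear governs)

Bolt shear: A_b = π·30²/4 = 706.9 mm²; R_n = 372 × 706.9 × 3 × 1 / 1000 = 788.9 kN → 788.9 / 2 = 394 kN.
Bearing: edge l_c = 48.5, r_n = 130.9 kN; interior l_c = 82, r_n = 162 kN; R_n = 130.9 + 2·162 = 454.9 kN → 227 kN.
Block shear: A_gv = 1475, A_nv = 1038, A_nt = 187.5 mm²; R_n = min(0.6F_uA_nv, 0.6F_yA_gv) + U_bs·F_u·A_nt = 364.5 kN → 182 kN.
Block shear governs: 182 kN.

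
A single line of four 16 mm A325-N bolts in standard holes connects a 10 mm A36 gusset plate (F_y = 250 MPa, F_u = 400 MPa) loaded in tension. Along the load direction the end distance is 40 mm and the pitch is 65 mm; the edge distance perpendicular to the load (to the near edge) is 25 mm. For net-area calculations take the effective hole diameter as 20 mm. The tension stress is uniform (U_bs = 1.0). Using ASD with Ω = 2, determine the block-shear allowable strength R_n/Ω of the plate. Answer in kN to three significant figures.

206 kN

Shear plane L_v = 40 + 3·65 = 235 mm; A_gv = 235 × 10 = 2350 mm².
A_nv = (235 − 3.5·20) × 10 = 1650 mm².
A_nt = (25 − 0.5·20) × 10 = 150 mm².
0.6 F_u A_nv = 396 kN; 0.6 F_y A_gv = 352.5 kN → shear yielding governs the shear term.
R_n = 352.5 + 1.0 × 400 × 150 / 1000 = 412.5 kN.
Allowable strength R_n/Ω = 412.5 / 2 = 206 kN.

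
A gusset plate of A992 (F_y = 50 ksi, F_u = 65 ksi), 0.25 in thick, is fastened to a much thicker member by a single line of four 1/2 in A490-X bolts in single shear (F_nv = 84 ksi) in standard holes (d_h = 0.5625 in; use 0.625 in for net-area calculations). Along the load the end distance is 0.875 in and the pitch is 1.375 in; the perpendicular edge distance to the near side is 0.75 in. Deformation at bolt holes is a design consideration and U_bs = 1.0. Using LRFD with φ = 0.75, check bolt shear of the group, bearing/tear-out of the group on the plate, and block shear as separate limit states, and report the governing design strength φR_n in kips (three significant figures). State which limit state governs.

Bolt shear: A_b = π·0.5²/4 = 0.1963 in²; R_n = 84 × 0.1963 × 4 × 1 = 65.97 kips → 0.75 × 65.97 = 49.5 kips.
Bearing: edge l_c = 0.5938, r_n = 11.58 kips; interior l_c = 0.8125, r_n = 15.84 kips; R_n = 11.58 + 3·15.84 = 59.11 kips → 44.3 kips.
Block shear: A_gv = 1.25, A_nv = 0.7031, A_nt = 0.1094 in²; R_n = min(0.6F_uA_nv, 0.6F_yA_gv) + U_bs·F_u·A_nt = 34.53 kips → 25.9 kips.
Block shear governs: 25.9 kips.

25.9 kips (block shear governs)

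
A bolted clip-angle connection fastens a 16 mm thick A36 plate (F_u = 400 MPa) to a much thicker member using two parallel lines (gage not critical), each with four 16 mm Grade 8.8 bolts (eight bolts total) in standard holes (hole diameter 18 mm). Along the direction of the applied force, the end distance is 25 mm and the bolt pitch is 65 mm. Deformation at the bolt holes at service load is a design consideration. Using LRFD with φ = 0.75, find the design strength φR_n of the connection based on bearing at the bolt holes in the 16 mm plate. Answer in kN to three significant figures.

1290 kN

Per bolt r_n = 1.2 l_c t F_u ≤ 2.4 d t F_u; upper limit = 2.4 × 16 × 16 × 400 / 1000 = 245.8 kN.
Edge bolt: l_c = 25 − 18/2 = 16 mm → 1.2 × 16 × 16 × 400 / 1000 = 122.9 → r_n = 122.9 kN.
Interior bolts: l_c = 65 − 18 = 47 mm → 1.2 × 47 × 16 × 400 / 1000 = 361 → r_n = 245.8 kN.
R_n = 2 × 122.9 + 6 × 245.8 = 1720 kN.
Design strength φR_n = 0.75 × 1720 = 1290 kN.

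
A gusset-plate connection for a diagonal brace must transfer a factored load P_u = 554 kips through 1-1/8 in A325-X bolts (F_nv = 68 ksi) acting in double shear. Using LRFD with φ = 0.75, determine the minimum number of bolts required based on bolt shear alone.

6 bolts

A_b = π·1.125²/4 = 0.994 in².
Per-bolt design strength φR_n = 0.75 × 68 × 0.994 × 2 = 101.4 kips.
n ≥ 554 / 101.4 = 5.464 → use 6 bolts.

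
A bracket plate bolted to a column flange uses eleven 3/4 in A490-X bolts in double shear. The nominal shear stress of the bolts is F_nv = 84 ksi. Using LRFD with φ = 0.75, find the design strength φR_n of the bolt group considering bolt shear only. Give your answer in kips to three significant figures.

612 kips

A_b = π × 0.75² / 4 = 0.4418 in².
R_n = F_nv · A_b · n · n_s = 84 × 0.4418 × 11 × 2 = 816.4 kips.
Design strength φR_n = 0.75 × 816.4 = 612 kips.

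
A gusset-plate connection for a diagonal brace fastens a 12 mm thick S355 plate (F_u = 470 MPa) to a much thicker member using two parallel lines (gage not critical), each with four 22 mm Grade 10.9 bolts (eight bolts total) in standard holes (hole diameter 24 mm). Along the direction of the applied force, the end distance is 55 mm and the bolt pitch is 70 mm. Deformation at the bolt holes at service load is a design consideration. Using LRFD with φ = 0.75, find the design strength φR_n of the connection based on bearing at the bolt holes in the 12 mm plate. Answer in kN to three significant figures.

Per bolt r_n = 1.2 l_c t F_u ≤ 2.4 d t F_u; upper limit = 2.4 × 22 × 12 × 470 / 1000 = 297.8 kN.
Edge bolt: l_c = 55 − 24/2 = 43 mm → 1.2 × 43 × 12 × 470 / 1000 = 291 → r_n = 291 kN.
Interior bolts: l_c = 70 − 24 = 46 mm → 1.2 × 46 × 12 × 470 / 1000 = 311.3 → r_n = 297.8 kN.
R_n = 2 × 291 + 6 × 297.8 = 2369 kN.
Design strength φR_n = 0.75 × 2369 = 1780 kN.

1780 kN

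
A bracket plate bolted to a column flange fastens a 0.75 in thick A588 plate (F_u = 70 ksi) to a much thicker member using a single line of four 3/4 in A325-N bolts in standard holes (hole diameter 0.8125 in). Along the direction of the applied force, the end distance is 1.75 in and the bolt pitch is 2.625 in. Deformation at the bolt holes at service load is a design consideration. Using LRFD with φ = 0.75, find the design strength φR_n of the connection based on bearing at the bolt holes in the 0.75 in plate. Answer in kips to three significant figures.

Per bolt r_n = 1.2 l_c t F_u ≤ 2.4 d t F_u; upper limit = 2.4 × 0.75 × 0.75 × 70 = 94.5 kips.
Edge bolt: l_c = 1.75 − 0.8125/2 = 1.344 in → 1.2 × 1.344 × 0.75 × 70 = 84.66 → r_n = 84.66 kips.
Interior bolts: l_c = 2.625 − 0.8125 = 1.812 in → 1.2 × 1.812 × 0.75 × 70 = 114.2 → r_n = 94.5 kips.
R_n = 1 × 84.66 + 3 × 94.5 = 368.2 kips.
Design strength φR_n = 0.75 × 368.2 = 276 kips.

276 kips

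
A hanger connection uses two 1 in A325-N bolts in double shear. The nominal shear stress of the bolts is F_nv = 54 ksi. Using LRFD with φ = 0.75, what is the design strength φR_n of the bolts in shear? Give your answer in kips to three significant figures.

127 kips

A_b = π × 1² / 4 = 0.7854 in².
R_n = F_nv · A_b · n · n_s = 54 × 0.7854 × 2 × 2 = 169.6 kips.
Design strength φR_n = 0.75 × 169.6 = 127 kips.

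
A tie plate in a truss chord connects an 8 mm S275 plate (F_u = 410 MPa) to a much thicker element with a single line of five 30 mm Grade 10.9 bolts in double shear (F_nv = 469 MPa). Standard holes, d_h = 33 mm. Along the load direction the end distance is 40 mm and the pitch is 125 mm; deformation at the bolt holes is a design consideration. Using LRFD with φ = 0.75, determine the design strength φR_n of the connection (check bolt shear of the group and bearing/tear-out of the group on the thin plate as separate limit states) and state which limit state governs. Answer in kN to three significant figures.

Bolt shear: A_b = π·30²/4 = 706.9 mm²; R_n = 469 × 706.9 × 5 × 2 / 1000 = 3315 kN → 0.75 × 3315 = 2490 kN.
Bearing (1.2 l_c t F_u ≤ 2.4 d t F_u): upper limit = 2.4·30·8·410 / 1000 = 236.2 kN.
  Edge l_c = 40 − 33/2 = 23.5 → r_n = 92.5 kN; interior l_c = 125 − 33 = 92 → r_n = 236.2 kN.
  R_n,bearing = 1·92.5 + 4·236.2 = 1037 kN → 0.75 × 1037 = 778 kN.
Bearing governs: 778 kN.

778 kN (bearing governs)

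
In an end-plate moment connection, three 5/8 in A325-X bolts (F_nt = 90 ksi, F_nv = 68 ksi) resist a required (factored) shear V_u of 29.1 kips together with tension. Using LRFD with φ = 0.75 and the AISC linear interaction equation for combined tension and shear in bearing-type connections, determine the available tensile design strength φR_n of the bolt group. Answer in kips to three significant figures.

42.2 kips

A_b = π·0.625²/4 = 0.3068 in²; f_rv = 29.1 / (3 × 0.3068) = 31.62 ksi.
F'_nt = 1.3 F_nt − (F_nt / φF_nv) f_rv = 1.3·90 − (90/(0.75·68))·31.62 = 61.21 ksi, capped at F_nt → F'_nt = 61.21 ksi.
R_n = F'_nt · A_b · n = 61.21 × 0.3068 × 3 = 56.33 kips.
Design strength φR_n = 0.75 × 56.33 = 42.2 kips.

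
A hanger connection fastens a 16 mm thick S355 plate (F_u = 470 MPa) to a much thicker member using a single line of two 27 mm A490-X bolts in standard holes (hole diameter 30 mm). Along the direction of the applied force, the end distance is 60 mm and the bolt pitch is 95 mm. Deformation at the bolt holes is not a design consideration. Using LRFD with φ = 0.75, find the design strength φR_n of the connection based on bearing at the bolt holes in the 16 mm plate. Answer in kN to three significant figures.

Per bolt r_n = 1.5 l_c t F_u ≤ 3.0 d t F_u; upper limit = 3.0 × 27 × 16 × 470 / 1000 = 609.1 kN.
Edge bolt: l_c = 60 − 30/2 = 45 mm → 1.5 × 45 × 16 × 470 / 1000 = 507.6 → r_n = 507.6 kN.
Interior bolts: l_c = 95 − 30 = 65 mm → 1.5 × 65 × 16 × 470 / 1000 = 733.2 → r_n = 609.1 kN.
R_n = 1 × 507.6 + 1 × 609.1 = 1117 kN.
Design strength φR_n = 0.75 × 1117 = 838 kN.

838 kN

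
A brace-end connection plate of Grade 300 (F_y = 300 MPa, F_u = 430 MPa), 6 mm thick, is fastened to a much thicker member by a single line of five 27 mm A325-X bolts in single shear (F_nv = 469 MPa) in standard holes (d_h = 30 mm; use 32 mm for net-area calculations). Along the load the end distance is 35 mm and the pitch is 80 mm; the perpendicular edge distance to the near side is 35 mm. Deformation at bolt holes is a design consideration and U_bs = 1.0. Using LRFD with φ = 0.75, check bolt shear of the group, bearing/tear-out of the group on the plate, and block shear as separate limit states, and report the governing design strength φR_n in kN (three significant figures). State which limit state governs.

282 kN (block shear governs)

Bolt shear: A_b = π·27²/4 = 572.6 mm²; R_n = 469 × 572.6 × 5 × 1 / 1000 = 1343 kN → 0.75 × 1343 = 1010 kN.
Bearing: edge l_c = 20, r_n = 61.92 kN; interior l_c = 50, r_n = 154.8 kN; R_n = 61.92 + 4·154.8 = 681.1 kN → 511 kN.
Block shear: A_gv = 2130, A_nv = 1266, A_nt = 114 mm²; R_n = min(0.6F_uA_nv, 0.6F_yA_gv) + U_bs·F_u·A_nt = 375.6 kN → 282 kN.
Block shear governs: 282 kN.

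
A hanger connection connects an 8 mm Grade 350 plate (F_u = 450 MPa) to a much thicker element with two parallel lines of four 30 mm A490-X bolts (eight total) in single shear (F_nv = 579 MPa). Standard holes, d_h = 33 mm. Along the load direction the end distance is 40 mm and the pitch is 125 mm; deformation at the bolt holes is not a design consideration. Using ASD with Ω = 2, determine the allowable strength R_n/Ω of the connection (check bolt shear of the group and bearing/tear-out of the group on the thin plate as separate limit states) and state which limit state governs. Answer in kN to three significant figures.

Bolt shear: A_b = π·30²/4 = 706.9 mm²; R_n = 579 × 706.9 × 8 × 1 / 1000 = 3274 kN → 3274 / 2 = 1640 kN.
Bearing (1.5 l_c t F_u ≤ 3.0 d t F_u): upper limit = 3.0·30·8·450 / 1000 = 324 kN.
  Edge l_c = 40 − 33/2 = 23.5 → r_n = 126.9 kN; interior l_c = 125 − 33 = 92 → r_n = 324 kN.
  R_n,bearing = 2·126.9 + 6·324 = 2198 kN → 2198 / 2 = 1100 kN.
Bearing governs: 1100 kN.

1100 kN (bearing governs)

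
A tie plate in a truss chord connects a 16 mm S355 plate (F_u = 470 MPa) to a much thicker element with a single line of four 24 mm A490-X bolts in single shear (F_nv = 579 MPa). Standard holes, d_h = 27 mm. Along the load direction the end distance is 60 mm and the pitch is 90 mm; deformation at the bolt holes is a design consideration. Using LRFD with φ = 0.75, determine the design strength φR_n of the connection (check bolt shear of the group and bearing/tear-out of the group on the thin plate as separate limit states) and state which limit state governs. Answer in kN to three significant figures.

786 kN (bolt shear governs)

Bolt shear: A_b = π·24²/4 = 452.4 mm²; R_n = 579 × 452.4 × 4 × 1 / 1000 = 1048 kN → 0.75 × 1048 = 786 kN.
Bearing (1.2 l_c t F_u ≤ 2.4 d t F_u): upper limit = 2.4·24·16·470 / 1000 = 433.2 kN.
  Edge l_c = 60 − 27/2 = 46.5 → r_n = 419.6 kN; interior l_c = 90 − 27 = 63 → r_n = 433.2 kN.
  R_n,bearing = 1·419.6 + 3·433.2 = 1719 kN → 0.75 × 1719 = 1290 kN.
Bolt shear governs: 786 kN.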